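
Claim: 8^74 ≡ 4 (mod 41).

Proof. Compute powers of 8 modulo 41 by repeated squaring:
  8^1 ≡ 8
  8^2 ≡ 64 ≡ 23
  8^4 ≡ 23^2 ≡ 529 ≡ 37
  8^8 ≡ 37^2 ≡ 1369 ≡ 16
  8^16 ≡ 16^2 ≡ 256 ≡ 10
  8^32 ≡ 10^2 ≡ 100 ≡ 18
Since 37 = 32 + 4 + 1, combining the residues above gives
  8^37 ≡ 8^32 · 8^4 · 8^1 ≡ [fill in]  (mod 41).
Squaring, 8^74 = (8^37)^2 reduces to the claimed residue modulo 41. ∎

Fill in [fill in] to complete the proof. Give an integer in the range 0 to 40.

Multiply the listed residues: 18 · 37 · 8 = 666 → 5328.
Reducing modulo 41: 5328 = 129·41 + 39, so 8^37 ≡ 39.

39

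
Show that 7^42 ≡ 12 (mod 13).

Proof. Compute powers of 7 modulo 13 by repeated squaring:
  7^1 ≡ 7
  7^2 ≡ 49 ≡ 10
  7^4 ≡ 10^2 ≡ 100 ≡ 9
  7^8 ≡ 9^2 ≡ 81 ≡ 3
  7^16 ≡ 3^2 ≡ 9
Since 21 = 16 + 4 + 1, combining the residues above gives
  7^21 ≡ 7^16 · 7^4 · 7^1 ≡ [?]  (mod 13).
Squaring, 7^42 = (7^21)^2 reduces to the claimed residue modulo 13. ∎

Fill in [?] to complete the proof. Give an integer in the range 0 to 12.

7^16 · 7^4 · 7^1 ≡ 9 · 9 · 7 = 567.
567 mod 13 = 8, so 7^21 ≡ 8 (mod 13).

8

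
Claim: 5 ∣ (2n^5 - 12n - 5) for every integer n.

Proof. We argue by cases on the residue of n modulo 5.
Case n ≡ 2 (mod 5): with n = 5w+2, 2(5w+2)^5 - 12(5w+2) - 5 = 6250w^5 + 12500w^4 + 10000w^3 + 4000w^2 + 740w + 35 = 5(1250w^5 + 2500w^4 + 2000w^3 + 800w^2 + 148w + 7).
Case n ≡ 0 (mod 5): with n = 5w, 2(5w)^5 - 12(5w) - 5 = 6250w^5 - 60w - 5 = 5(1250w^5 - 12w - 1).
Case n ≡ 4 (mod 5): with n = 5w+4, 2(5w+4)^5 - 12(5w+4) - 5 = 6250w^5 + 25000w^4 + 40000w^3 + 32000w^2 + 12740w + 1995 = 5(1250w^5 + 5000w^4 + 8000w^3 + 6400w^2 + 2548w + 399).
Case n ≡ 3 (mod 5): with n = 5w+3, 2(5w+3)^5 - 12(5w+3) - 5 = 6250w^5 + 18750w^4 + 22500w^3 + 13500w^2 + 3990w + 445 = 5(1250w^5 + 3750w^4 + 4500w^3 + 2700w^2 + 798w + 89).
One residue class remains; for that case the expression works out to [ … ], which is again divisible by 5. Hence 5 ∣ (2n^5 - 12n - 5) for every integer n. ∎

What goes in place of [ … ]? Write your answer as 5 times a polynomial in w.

Only n ≡ 1 (mod 5) is unaccounted for. Put n = 5w+1:
2(5w+1)^5 - 12(5w+1) - 5 expands to 6250w^5 + 6250w^4 + 2500w^3 + 500w^2 - 10w - 15,
and factoring out 5 leaves 5(1250w^5 + 1250w^4 + 500w^3 + 100w^2 - 2w - 3).

5(1250w^5 + 1250w^4 + 500w^3 + 100w^2 - 2w - 3)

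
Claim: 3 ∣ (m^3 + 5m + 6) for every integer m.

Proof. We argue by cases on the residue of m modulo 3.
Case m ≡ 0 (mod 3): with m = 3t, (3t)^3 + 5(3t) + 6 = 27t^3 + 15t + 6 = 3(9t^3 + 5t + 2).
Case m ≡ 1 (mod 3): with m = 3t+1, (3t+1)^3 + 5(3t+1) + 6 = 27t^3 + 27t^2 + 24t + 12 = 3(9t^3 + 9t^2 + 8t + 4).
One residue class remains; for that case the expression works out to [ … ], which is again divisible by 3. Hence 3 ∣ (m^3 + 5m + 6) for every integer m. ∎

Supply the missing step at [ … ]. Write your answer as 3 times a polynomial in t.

3(9t^3 + 18t^2 + 17t + 8)

The residues treated are {0, 1}, so the missing case is m ≡ 2 (mod 3); write m = 3t+2.
Then (3t+2)^3 + 5(3t+2) + 6 = 27t^3 + 54t^2 + 51t + 24 = 3(9t^3 + 18t^2 + 17t + 8).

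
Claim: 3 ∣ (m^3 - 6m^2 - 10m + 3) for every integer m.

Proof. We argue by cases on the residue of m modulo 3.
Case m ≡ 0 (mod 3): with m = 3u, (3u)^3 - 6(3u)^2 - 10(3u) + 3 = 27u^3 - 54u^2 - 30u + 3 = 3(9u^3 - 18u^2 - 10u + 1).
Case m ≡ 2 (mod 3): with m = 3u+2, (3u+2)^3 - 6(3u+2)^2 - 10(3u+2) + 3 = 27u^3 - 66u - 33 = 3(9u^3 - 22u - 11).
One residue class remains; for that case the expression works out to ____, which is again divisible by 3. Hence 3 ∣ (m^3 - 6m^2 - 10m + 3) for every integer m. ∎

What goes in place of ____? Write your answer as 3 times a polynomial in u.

3(9u^3 - 9u^2 - 19u - 4)

Only m ≡ 1 (mod 3) is unaccounted for. Put m = 3u+1:
(3u+1)^3 - 6(3u+1)^2 - 10(3u+1) + 3 expands to 27u^3 - 27u^2 - 57u - 12,
and factoring out 3 leaves 3(9u^3 - 9u^2 - 19u - 4).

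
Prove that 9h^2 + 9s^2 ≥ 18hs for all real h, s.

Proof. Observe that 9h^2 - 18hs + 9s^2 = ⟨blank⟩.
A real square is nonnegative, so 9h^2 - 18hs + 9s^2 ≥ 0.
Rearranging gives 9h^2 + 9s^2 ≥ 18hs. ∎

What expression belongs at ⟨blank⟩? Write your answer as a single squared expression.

(3h - 3s)^2

The leading and trailing coefficients are 3^2 and 3^2, and 18 = 2·3·3, so the trinomial is (3h - 3s)^2.
Hence 9h^2 - 18hs + 9s^2 ≥ 0.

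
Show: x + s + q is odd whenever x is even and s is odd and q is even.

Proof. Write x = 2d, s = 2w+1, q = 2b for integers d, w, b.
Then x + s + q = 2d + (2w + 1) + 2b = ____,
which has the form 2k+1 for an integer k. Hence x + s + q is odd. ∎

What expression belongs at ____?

2(b + d + w) + 1

Expanding: 2d + (2w + 1) + 2b = 2b + 2d + 2w + 1.
Every term except the constant is even, so this is 2(b + d + w) + 1,
and b + d + w ∈ ℤ gives the required form.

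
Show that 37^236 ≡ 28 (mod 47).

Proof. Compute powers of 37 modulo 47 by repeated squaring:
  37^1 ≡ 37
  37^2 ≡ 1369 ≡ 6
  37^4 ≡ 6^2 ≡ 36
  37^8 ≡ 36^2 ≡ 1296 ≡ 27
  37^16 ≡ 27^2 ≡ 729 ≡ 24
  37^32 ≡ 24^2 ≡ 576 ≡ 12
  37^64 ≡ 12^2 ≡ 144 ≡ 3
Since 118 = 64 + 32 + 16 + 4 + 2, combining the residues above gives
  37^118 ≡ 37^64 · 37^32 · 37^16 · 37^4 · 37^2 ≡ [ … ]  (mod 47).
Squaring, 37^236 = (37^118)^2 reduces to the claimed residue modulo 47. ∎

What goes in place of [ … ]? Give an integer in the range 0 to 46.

34

37^64 · 37^32 · 37^16 · 37^4 · 37^2 ≡ 3 · 12 · 24 · 36 · 6 = 186624.
186624 mod 47 = 34, so 37^118 ≡ 34 (mod 47).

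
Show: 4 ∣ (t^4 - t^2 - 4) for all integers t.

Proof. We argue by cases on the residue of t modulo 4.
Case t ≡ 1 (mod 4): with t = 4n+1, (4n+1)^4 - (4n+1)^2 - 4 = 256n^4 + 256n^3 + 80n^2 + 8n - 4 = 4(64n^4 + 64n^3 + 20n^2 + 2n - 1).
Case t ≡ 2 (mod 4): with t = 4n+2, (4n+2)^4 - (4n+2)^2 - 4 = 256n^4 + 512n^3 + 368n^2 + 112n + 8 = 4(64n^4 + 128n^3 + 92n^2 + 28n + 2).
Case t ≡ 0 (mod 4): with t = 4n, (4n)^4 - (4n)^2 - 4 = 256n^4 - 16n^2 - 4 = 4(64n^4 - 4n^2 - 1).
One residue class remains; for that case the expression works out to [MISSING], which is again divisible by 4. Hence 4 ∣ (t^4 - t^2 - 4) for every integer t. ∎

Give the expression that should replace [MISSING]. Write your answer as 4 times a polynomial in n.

The residues treated are {1, 2, 0}, so the missing case is t ≡ 3 (mod 4); write t = 4n+3.
Then (4n+3)^4 - (4n+3)^2 - 4 = 256n^4 + 768n^3 + 848n^2 + 408n + 68 = 4(64n^4 + 192n^3 + 212n^2 + 102n + 17).

4(64n^4 + 192n^3 + 212n^2 + 102n + 17)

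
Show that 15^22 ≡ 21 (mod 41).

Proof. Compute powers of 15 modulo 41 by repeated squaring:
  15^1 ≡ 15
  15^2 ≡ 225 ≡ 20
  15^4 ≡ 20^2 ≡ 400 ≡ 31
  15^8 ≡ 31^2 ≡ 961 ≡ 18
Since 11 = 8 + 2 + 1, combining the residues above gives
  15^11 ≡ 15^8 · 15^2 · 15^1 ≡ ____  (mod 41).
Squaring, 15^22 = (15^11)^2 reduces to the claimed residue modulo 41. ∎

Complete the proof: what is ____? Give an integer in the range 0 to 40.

29

Multiply the listed residues: 18 · 20 · 15 = 360 → 5400.
Reducing modulo 41: 5400 = 131·41 + 29, so 15^11 ≡ 29.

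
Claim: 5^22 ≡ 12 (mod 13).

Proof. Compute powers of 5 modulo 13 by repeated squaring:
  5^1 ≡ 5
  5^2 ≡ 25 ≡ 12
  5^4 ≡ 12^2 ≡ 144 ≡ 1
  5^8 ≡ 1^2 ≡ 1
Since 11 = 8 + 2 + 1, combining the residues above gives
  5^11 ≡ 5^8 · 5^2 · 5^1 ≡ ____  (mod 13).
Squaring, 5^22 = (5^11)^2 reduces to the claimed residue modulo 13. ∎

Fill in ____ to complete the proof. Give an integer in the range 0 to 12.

5^8 · 5^2 · 5^1 ≡ 1 · 12 · 5 = 60.
60 mod 13 = 8, so 5^11 ≡ 8 (mod 13).

8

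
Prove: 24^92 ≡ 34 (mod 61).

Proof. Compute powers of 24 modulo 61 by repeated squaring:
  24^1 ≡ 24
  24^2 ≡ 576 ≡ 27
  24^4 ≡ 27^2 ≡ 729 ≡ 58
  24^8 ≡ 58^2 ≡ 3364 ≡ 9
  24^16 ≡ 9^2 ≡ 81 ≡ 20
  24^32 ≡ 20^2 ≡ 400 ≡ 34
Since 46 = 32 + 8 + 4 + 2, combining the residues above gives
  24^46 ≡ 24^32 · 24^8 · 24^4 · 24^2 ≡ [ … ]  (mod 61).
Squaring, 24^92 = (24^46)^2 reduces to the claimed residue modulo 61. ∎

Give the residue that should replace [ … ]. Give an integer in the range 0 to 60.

Multiply the listed residues: 34 · 9 · 58 · 27 = 306 → 17748 → 479196.
Reducing modulo 61: 479196 = 7855·61 + 41, so 24^46 ≡ 41.

41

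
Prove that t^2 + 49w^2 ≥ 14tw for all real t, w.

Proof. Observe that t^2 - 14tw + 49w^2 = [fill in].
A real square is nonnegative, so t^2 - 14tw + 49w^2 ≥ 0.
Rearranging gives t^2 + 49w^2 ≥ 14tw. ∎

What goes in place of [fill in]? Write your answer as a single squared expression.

The leading and trailing coefficients are 1^2 and 7^2, and 14 = 2·1·7, so the trinomial is (t - 7w)^2.
Hence t^2 - 14tw + 49w^2 ≥ 0.

(t - 7w)^2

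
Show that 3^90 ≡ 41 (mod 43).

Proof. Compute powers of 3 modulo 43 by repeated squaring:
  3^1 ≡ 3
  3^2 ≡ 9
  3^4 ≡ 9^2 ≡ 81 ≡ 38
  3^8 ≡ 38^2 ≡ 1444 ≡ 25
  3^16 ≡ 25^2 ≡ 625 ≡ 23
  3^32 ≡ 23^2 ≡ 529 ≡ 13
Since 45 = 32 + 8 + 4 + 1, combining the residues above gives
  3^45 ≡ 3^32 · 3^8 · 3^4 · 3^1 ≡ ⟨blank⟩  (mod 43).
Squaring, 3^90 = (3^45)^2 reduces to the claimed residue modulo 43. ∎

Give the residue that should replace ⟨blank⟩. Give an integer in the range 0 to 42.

Multiply the listed residues: 13 · 25 · 38 · 3 = 325 → 12350 → 37050.
Reducing modulo 43: 37050 = 861·43 + 27, so 3^45 ≡ 27.

27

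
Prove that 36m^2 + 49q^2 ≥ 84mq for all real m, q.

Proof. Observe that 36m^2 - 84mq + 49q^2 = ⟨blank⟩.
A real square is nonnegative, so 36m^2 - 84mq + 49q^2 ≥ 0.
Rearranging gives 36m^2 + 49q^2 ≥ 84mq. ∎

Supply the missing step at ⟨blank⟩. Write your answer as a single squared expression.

36m^2 - 84mq + 49q^2 is a perfect-square trinomial: the outer terms are (6m)^2 and (7q)^2, and the cross term is -2·6m·7q.
So 36m^2 - 84mq + 49q^2 = (6m - 7q)^2 ≥ 0.

(6m - 7q)^2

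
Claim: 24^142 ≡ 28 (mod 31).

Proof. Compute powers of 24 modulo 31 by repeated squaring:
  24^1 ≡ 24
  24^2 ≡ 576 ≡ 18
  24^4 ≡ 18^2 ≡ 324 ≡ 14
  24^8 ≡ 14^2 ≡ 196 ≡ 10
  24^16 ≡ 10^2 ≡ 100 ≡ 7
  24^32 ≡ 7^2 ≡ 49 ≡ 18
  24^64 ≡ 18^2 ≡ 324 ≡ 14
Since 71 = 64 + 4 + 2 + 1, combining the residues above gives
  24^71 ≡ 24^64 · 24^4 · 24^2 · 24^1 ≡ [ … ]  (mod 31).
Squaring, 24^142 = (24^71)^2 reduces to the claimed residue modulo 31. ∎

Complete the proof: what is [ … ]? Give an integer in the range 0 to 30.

Multiply the listed residues: 14 · 14 · 18 · 24 = 196 → 3528 → 84672.
Reducing modulo 31: 84672 = 2731·31 + 11, so 24^71 ≡ 11.

11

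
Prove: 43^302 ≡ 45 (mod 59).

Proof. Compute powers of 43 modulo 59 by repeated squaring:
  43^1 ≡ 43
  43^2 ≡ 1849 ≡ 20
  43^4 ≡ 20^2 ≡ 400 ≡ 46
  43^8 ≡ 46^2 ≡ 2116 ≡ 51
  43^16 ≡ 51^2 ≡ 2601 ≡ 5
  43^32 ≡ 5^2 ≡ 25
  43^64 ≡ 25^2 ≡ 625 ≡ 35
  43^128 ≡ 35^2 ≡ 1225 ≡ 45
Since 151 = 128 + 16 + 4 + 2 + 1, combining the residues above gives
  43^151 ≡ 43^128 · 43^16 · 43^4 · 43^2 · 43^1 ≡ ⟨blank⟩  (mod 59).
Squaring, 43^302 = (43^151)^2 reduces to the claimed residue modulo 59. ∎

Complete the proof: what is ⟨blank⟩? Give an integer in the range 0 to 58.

43^128 · 43^16 · 43^4 · 43^2 · 43^1 ≡ 45 · 5 · 46 · 20 · 43 = 8901000.
8901000 mod 59 = 24, so 43^151 ≡ 24 (mod 59).

24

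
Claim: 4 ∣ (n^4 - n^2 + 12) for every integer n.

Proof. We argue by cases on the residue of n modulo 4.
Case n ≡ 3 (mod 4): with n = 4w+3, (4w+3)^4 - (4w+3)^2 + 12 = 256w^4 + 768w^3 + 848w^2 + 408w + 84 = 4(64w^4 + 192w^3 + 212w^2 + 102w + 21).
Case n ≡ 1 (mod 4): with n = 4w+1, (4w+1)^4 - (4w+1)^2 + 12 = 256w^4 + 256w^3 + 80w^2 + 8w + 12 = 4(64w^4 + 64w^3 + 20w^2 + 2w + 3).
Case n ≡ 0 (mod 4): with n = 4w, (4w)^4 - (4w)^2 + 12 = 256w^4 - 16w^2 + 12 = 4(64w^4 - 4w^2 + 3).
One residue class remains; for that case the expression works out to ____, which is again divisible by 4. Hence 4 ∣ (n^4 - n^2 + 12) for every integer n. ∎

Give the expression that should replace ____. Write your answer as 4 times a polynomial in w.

4(64w^4 + 128w^3 + 92w^2 + 28w + 6)

Only n ≡ 2 (mod 4) is unaccounted for. Put n = 4w+2:
(4w+2)^4 - (4w+2)^2 + 12 expands to 256w^4 + 512w^3 + 368w^2 + 112w + 24,
and factoring out 4 leaves 4(64w^4 + 128w^3 + 92w^2 + 28w + 6).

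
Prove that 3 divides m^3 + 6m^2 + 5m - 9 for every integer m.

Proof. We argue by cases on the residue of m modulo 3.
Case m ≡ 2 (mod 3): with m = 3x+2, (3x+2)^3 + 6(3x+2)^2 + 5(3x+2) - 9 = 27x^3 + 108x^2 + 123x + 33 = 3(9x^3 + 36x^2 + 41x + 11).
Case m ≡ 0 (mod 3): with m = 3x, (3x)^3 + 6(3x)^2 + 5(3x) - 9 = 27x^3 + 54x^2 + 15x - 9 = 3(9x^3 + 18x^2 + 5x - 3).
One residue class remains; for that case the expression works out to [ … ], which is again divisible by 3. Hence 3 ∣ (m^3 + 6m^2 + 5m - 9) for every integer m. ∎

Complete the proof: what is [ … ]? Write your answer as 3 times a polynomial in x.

Only m ≡ 1 (mod 3) is unaccounted for. Put m = 3x+1:
(3x+1)^3 + 6(3x+1)^2 + 5(3x+1) - 9 expands to 27x^3 + 81x^2 + 60x + 3,
and factoring out 3 leaves 3(9x^3 + 27x^2 + 20x + 1).

3(9x^3 + 27x^2 + 20x + 1)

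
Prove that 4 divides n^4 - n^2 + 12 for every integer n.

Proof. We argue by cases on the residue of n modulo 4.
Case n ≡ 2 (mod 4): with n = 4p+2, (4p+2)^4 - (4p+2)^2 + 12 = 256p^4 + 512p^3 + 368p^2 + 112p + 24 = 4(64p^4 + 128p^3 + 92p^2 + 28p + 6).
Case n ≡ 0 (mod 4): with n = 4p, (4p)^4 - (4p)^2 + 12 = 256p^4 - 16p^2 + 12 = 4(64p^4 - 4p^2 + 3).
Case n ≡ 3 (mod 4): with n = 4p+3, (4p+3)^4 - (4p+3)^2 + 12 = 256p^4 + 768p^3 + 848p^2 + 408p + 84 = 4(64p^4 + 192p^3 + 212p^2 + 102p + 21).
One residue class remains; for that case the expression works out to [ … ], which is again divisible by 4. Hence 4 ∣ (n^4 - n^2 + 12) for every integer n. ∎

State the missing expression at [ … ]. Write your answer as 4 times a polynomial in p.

The residues treated are {2, 0, 3}, so the missing case is n ≡ 1 (mod 4); write n = 4p+1.
Then (4p+1)^4 - (4p+1)^2 + 12 = 256p^4 + 256p^3 + 80p^2 + 8p + 12 = 4(64p^4 + 64p^3 + 20p^2 + 2p + 3).

4(64p^4 + 64p^3 + 20p^2 + 2p + 3)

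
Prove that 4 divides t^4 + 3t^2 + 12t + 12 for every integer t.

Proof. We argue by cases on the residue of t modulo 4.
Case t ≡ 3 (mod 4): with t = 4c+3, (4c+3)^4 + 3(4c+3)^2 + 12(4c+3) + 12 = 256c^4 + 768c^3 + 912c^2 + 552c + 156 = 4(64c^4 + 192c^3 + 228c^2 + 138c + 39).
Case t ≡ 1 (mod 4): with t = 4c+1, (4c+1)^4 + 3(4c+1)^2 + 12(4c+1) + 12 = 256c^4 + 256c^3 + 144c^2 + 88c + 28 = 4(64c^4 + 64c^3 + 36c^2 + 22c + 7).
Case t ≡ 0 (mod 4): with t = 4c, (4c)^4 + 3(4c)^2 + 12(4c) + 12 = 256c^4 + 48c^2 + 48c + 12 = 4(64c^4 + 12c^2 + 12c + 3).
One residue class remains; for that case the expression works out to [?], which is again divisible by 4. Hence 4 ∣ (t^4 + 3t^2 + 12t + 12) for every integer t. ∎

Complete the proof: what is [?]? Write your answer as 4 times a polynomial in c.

The residues treated are {3, 1, 0}, so the missing case is t ≡ 2 (mod 4); write t = 4c+2.
Then (4c+2)^4 + 3(4c+2)^2 + 12(4c+2) + 12 = 256c^4 + 512c^3 + 432c^2 + 224c + 64 = 4(64c^4 + 128c^3 + 108c^2 + 56c + 16).

4(64c^4 + 128c^3 + 108c^2 + 56c + 16)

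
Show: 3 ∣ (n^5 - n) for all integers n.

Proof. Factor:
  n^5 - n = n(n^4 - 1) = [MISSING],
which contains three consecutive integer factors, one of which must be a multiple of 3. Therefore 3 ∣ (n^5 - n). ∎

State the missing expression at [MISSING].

n^4 - 1 = (n^2 - 1)(n^2 + 1), and n^2 - 1 = (n-1)(n+1).
So n(n^4 - 1) = (n - 1)n(n + 1)(n^2 + 1).

(n - 1)n(n + 1)(n^2 + 1)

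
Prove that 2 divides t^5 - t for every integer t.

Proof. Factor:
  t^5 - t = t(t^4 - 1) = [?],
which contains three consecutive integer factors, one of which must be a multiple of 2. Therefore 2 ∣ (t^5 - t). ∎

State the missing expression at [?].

t^4 - 1 = (t^2 - 1)(t^2 + 1), and t^2 - 1 = (t-1)(t+1).
So t(t^4 - 1) = (t - 1)t(t + 1)(t^2 + 1).

(t - 1)t(t + 1)(t^2 + 1)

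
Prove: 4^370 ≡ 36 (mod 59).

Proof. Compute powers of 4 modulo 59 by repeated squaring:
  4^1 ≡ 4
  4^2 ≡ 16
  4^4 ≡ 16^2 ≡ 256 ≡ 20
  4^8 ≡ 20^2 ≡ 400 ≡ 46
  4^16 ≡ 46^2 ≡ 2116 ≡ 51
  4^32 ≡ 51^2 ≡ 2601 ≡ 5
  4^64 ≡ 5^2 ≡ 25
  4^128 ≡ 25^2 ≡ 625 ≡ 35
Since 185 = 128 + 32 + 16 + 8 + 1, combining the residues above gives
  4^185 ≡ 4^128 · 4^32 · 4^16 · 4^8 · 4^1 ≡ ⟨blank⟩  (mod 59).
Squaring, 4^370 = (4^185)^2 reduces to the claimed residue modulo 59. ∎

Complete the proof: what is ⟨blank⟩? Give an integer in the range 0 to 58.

4^128 · 4^32 · 4^16 · 4^8 · 4^1 ≡ 35 · 5 · 51 · 46 · 4 = 1642200.
1642200 mod 59 = 53, so 4^185 ≡ 53 (mod 59).

53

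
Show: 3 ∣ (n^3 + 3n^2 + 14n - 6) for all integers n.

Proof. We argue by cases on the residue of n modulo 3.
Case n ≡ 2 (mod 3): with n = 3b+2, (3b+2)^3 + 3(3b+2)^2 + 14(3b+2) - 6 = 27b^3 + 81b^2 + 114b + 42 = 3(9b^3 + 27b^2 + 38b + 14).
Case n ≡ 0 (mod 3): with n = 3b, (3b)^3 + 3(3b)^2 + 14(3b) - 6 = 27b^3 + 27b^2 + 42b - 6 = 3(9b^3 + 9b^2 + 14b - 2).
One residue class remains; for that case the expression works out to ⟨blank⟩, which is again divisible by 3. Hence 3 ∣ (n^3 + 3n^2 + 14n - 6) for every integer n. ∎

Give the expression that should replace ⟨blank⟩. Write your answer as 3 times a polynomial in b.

Only n ≡ 1 (mod 3) is unaccounted for. Put n = 3b+1:
(3b+1)^3 + 3(3b+1)^2 + 14(3b+1) - 6 expands to 27b^3 + 54b^2 + 69b + 12,
and factoring out 3 leaves 3(9b^3 + 18b^2 + 23b + 4).

3(9b^3 + 18b^2 + 23b + 4)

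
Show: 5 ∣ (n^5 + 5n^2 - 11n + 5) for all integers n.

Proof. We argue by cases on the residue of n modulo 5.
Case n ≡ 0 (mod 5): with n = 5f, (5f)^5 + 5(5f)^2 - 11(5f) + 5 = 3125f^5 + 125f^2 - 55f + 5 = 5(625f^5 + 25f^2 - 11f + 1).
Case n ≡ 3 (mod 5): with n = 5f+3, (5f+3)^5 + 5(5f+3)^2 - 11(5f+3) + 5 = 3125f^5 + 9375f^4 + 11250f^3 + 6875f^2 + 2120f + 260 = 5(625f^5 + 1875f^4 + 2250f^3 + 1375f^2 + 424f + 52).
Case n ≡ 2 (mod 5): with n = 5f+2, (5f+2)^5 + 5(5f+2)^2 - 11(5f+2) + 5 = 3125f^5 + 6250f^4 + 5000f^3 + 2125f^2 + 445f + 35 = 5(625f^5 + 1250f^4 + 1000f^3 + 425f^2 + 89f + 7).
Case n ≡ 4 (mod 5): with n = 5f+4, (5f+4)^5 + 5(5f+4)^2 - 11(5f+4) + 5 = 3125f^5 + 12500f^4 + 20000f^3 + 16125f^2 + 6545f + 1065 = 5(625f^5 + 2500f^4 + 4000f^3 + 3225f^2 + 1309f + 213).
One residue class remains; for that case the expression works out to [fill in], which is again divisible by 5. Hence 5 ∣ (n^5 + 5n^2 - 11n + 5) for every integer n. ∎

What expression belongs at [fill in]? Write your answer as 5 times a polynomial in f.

5(625f^5 + 625f^4 + 250f^3 + 75f^2 + 4f)

Only n ≡ 1 (mod 5) is unaccounted for. Put n = 5f+1:
(5f+1)^5 + 5(5f+1)^2 - 11(5f+1) + 5 expands to 3125f^5 + 3125f^4 + 1250f^3 + 375f^2 + 20f,
and factoring out 5 leaves 5(625f^5 + 625f^4 + 250f^3 + 75f^2 + 4f).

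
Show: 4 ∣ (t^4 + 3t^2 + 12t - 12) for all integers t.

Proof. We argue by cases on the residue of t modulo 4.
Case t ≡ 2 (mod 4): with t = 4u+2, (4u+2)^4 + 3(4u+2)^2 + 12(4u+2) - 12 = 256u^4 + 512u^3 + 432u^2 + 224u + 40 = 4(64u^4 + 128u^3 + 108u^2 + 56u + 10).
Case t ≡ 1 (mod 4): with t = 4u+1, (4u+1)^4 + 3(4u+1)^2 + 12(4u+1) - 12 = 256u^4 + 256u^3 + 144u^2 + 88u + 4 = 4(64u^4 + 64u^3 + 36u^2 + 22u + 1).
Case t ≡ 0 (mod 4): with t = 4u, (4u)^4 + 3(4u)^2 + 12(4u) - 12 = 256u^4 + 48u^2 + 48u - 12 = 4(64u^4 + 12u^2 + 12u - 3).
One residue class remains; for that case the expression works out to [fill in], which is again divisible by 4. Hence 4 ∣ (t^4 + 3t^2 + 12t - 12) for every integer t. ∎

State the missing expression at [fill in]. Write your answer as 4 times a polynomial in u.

Only t ≡ 3 (mod 4) is unaccounted for. Put t = 4u+3:
(4u+3)^4 + 3(4u+3)^2 + 12(4u+3) - 12 expands to 256u^4 + 768u^3 + 912u^2 + 552u + 132,
and factoring out 4 leaves 4(64u^4 + 192u^3 + 228u^2 + 138u + 33).

4(64u^4 + 192u^3 + 228u^2 + 138u + 33)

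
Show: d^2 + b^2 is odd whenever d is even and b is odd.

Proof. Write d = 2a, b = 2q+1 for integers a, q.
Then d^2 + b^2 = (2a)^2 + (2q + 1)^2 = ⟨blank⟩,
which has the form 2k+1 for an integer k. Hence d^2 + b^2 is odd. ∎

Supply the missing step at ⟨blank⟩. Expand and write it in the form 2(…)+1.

2(2a^2 + 2q^2 + 2q) + 1

(2a)^2 + (2q + 1)^2 = 4a^2 + 4q^2 + 4q + 1
= 2(2a^2 + 2q^2 + 2q) + 1.
Since 2a^2 + 2q^2 + 2q is an integer, the sum of squares is of the form 2k+1 for an integer k.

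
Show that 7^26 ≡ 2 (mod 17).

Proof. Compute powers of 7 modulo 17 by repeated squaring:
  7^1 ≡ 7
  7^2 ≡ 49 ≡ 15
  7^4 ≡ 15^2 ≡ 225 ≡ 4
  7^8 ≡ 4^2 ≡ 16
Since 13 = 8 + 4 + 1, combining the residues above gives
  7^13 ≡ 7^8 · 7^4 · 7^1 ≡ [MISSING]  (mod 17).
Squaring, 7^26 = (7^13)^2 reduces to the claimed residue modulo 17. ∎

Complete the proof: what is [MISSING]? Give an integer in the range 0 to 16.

7^8 · 7^4 · 7^1 ≡ 16 · 4 · 7 = 448.
448 mod 17 = 6, so 7^13 ≡ 6 (mod 17).

6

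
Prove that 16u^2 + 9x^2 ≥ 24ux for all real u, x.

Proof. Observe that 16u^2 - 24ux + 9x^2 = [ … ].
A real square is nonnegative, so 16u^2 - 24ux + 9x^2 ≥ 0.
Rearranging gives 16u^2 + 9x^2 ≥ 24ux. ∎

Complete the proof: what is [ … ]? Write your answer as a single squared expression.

The leading and trailing coefficients are 4^2 and 3^2, and 24 = 2·4·3, so the trinomial is (4u - 3x)^2.
Hence 16u^2 - 24ux + 9x^2 ≥ 0.

(4u - 3x)^2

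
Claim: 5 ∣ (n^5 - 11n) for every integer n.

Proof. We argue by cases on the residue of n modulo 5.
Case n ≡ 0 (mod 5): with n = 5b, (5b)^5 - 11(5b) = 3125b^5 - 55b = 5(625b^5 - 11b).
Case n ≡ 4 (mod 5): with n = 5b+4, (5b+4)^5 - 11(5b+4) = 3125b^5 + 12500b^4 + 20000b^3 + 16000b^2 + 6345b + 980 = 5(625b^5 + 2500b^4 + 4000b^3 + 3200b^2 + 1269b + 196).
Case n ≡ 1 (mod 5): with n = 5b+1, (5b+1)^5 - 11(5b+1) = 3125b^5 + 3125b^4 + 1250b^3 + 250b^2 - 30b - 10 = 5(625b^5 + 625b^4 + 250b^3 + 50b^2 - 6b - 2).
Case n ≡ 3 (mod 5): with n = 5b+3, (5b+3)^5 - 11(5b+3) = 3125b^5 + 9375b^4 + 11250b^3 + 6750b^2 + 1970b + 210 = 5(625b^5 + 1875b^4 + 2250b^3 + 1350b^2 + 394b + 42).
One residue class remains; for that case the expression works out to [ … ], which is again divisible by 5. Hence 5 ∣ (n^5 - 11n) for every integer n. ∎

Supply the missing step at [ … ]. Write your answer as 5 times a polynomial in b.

5(625b^5 + 1250b^4 + 1000b^3 + 400b^2 + 69b + 2)

The residues treated are {0, 4, 1, 3}, so the missing case is n ≡ 2 (mod 5); write n = 5b+2.
Then (5b+2)^5 - 11(5b+2) = 3125b^5 + 6250b^4 + 5000b^3 + 2000b^2 + 345b + 10 = 5(625b^5 + 1250b^4 + 1000b^3 + 400b^2 + 69b + 2).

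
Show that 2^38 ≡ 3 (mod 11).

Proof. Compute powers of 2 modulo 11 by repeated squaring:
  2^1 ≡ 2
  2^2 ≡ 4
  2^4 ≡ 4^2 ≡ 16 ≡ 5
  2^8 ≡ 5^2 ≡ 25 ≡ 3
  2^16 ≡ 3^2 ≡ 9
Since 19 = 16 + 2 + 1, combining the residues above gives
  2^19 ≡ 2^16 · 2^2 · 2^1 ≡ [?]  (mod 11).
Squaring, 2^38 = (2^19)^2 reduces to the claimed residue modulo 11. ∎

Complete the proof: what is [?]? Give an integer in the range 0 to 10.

2^16 · 2^2 · 2^1 ≡ 9 · 4 · 2 = 72.
72 mod 11 = 6, so 2^19 ≡ 6 (mod 11).

6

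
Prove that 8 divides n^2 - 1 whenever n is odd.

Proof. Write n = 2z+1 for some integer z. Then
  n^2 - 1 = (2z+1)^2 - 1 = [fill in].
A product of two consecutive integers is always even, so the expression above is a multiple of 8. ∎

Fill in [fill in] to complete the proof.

(2z+1)^2 - 1 = 4z^2 + 4z + 1 - 1 = 4z^2 + 4z = 4z(z+1).
Since z and z+1 are consecutive, z(z+1) is even, and 4·(even) is a multiple of 8.

4z(z + 1)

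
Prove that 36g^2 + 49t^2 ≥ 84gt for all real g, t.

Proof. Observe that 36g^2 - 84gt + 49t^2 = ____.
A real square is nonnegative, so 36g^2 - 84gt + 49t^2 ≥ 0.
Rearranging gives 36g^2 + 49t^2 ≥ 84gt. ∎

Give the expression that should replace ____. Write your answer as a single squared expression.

(6g - 7t)^2

36g^2 - 84gt + 49t^2 is a perfect-square trinomial: the outer terms are (6g)^2 and (7t)^2, and the cross term is -2·6g·7t.
So 36g^2 - 84gt + 49t^2 = (6g - 7t)^2 ≥ 0.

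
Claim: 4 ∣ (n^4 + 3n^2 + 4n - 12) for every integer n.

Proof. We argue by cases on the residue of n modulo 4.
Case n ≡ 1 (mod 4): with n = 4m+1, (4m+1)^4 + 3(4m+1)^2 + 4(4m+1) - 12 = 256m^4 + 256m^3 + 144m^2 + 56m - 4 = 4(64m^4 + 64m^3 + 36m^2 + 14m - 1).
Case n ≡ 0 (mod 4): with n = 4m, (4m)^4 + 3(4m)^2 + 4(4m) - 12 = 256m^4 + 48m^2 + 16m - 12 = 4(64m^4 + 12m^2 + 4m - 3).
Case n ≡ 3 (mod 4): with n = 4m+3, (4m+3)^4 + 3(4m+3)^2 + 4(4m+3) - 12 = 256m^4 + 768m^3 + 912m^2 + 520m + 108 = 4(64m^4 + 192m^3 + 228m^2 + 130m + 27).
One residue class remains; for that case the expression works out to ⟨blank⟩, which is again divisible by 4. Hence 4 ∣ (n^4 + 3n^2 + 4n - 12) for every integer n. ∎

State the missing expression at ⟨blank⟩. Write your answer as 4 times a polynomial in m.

4(64m^4 + 128m^3 + 108m^2 + 48m + 6)

Only n ≡ 2 (mod 4) is unaccounted for. Put n = 4m+2:
(4m+2)^4 + 3(4m+2)^2 + 4(4m+2) - 12 expands to 256m^4 + 512m^3 + 432m^2 + 192m + 24,
and factoring out 4 leaves 4(64m^4 + 128m^3 + 108m^2 + 48m + 6).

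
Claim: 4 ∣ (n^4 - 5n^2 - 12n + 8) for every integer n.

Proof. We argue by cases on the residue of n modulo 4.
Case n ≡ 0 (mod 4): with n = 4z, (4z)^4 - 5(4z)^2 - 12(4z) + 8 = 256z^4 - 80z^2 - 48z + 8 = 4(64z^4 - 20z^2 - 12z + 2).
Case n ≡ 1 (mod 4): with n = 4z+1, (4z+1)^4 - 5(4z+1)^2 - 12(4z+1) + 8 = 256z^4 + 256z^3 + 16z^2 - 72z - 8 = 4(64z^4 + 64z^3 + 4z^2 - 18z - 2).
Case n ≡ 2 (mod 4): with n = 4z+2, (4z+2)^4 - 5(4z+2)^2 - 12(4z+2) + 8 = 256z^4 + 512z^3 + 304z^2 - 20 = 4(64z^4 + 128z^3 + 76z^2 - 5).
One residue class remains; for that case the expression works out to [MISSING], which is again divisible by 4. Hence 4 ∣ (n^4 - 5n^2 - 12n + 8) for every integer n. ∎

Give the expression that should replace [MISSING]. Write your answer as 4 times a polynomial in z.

Only n ≡ 3 (mod 4) is unaccounted for. Put n = 4z+3:
(4z+3)^4 - 5(4z+3)^2 - 12(4z+3) + 8 expands to 256z^4 + 768z^3 + 784z^2 + 264z + 8,
and factoring out 4 leaves 4(64z^4 + 192z^3 + 196z^2 + 66z + 2).

4(64z^4 + 192z^3 + 196z^2 + 66z + 2)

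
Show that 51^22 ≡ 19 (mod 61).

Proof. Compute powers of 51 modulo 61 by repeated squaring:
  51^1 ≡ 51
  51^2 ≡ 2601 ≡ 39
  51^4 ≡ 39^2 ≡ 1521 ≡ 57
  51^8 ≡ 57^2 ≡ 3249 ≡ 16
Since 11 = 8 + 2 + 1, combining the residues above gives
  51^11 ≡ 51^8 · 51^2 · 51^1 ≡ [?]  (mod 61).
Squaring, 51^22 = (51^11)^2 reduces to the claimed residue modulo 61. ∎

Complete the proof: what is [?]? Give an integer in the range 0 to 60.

Multiply the listed residues: 16 · 39 · 51 = 624 → 31824.
Reducing modulo 61: 31824 = 521·61 + 43, so 51^11 ≡ 43.

43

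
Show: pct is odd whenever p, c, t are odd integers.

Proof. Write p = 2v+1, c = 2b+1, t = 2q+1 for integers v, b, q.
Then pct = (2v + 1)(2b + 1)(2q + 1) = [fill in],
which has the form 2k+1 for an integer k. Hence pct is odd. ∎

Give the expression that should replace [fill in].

2(4bqv + 2bq + 2bv + b + 2qv + q + v) + 1

Expanding: (2v + 1)(2b + 1)(2q + 1) = 8bqv + 4bq + 4bv + 2b + 4qv + 2q + 2v + 1.
Every term except the constant is even, so this is 2(4bqv + 2bq + 2bv + b + 2qv + q + v) + 1,
and 4bqv + 2bq + 2bv + b + 2qv + q + v ∈ ℤ gives the required form.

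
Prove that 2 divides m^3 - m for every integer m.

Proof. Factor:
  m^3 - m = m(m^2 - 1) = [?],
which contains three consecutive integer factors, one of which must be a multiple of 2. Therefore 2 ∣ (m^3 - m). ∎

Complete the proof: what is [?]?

(m - 1)m(m + 1)

m(m^2 - 1) = m(m - 1)(m + 1) = (m - 1)m(m + 1).
These three factors are consecutive integers, so their product is divisible by 2.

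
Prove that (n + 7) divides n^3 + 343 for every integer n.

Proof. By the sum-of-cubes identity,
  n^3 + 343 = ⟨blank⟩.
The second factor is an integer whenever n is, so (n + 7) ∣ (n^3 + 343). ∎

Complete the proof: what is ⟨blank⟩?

(n + 7)(n^2 - 7n + 49)

Polynomial division of n^3 + 343 by n + 7 leaves remainder 0 and quotient n^2 - 7n + 49.
Hence n^3 + 343 = (n + 7)(n^2 - 7n + 49).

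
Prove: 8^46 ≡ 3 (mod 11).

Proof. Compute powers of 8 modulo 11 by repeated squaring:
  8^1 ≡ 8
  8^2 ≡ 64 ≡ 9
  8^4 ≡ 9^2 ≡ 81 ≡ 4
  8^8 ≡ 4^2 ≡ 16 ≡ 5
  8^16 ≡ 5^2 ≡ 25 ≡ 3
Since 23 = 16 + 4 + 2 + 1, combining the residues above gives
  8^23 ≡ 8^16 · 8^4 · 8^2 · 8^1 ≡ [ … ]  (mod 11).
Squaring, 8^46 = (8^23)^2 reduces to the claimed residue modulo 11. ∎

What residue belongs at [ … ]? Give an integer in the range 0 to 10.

Multiply the listed residues: 3 · 4 · 9 · 8 = 12 → 108 → 864.
Reducing modulo 11: 864 = 78·11 + 6, so 8^23 ≡ 6.

6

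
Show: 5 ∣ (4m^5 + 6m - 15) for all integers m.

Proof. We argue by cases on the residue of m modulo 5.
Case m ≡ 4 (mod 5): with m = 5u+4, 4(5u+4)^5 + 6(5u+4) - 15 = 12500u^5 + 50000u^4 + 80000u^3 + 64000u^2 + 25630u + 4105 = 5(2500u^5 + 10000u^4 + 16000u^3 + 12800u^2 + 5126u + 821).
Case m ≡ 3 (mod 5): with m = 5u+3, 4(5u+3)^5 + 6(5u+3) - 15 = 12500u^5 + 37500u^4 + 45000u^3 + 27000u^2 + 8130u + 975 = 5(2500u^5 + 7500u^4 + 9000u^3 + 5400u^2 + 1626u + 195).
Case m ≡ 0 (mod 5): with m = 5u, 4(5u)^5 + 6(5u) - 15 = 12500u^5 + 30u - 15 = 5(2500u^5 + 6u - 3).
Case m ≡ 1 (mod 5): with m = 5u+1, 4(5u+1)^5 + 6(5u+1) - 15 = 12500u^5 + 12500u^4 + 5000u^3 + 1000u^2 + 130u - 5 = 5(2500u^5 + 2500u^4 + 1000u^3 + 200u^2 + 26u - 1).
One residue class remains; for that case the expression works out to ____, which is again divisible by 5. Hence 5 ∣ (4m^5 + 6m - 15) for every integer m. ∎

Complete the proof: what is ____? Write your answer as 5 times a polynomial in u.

5(2500u^5 + 5000u^4 + 4000u^3 + 1600u^2 + 326u + 25)

Only m ≡ 2 (mod 5) is unaccounted for. Put m = 5u+2:
4(5u+2)^5 + 6(5u+2) - 15 expands to 12500u^5 + 25000u^4 + 20000u^3 + 8000u^2 + 1630u + 125,
and factoring out 5 leaves 5(2500u^5 + 5000u^4 + 4000u^3 + 1600u^2 + 326u + 25).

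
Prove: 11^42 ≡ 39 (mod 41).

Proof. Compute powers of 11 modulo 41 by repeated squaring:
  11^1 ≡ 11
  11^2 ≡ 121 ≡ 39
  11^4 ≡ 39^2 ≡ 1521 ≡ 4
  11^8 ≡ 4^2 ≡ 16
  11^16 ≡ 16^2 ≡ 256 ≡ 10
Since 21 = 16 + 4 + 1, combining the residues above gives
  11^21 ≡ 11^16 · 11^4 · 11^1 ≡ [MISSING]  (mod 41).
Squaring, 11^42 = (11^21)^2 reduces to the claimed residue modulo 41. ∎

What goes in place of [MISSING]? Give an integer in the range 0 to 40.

11^16 · 11^4 · 11^1 ≡ 10 · 4 · 11 = 440.
440 mod 41 = 30, so 11^21 ≡ 30 (mod 41).

30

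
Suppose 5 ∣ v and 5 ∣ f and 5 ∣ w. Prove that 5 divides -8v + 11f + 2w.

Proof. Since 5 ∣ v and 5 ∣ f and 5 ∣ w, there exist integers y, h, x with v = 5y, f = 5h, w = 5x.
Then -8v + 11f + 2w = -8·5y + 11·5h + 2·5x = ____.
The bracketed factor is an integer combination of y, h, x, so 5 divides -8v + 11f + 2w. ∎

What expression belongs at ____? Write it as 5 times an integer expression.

5(11h + 2x - 8y)

Each term has a factor of 5: -8·5y + 11·5h + 2·5x = 5·(11h + 2x - 8y).
Since 11h + 2x - 8y is an integer, 5 ∣ (-8v + 11f + 2w).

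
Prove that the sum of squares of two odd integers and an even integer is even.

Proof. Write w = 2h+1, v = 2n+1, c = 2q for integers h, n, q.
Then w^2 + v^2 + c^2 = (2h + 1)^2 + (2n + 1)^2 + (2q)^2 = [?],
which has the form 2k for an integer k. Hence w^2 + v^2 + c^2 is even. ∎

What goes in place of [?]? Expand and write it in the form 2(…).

2(2h^2 + 2h + 2n^2 + 2n + 2q^2 + 1)

Expanding: (2h + 1)^2 + (2n + 1)^2 + (2q)^2 = 4h^2 + 4h + 4n^2 + 4n + 4q^2 + 2.
Every term is even; pulling out the factor of 2 gives 2(2h^2 + 2h + 2n^2 + 2n + 2q^2 + 1).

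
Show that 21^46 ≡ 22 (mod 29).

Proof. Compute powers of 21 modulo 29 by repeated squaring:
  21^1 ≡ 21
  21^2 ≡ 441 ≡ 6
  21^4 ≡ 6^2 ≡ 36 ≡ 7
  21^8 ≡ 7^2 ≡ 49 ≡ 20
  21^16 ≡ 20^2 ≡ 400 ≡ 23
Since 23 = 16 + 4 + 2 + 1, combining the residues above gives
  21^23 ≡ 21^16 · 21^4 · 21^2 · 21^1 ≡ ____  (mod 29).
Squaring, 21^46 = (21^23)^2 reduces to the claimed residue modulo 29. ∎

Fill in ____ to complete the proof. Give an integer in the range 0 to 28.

15

Multiply the listed residues: 23 · 7 · 6 · 21 = 161 → 966 → 20286.
Reducing modulo 29: 20286 = 699·29 + 15, so 21^23 ≡ 15.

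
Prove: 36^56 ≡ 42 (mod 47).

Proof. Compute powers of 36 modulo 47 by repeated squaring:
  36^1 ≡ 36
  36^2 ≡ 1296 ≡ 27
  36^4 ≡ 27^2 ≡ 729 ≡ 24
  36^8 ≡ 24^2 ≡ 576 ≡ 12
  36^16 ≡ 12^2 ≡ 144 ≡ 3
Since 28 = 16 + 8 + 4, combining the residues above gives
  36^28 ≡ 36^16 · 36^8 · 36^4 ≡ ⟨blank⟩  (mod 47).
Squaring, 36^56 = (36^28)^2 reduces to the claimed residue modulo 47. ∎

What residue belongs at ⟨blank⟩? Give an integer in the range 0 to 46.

36^16 · 36^8 · 36^4 ≡ 3 · 12 · 24 = 864.
864 mod 47 = 18, so 36^28 ≡ 18 (mod 47).

18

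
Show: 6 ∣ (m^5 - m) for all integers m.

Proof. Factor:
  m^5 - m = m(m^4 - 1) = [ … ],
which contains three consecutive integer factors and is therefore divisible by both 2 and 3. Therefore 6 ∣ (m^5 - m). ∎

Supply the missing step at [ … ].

(m - 1)m(m + 1)(m^2 + 1)

m^4 - 1 = (m^2 - 1)(m^2 + 1), and m^2 - 1 = (m-1)(m+1).
So m(m^4 - 1) = (m - 1)m(m + 1)(m^2 + 1).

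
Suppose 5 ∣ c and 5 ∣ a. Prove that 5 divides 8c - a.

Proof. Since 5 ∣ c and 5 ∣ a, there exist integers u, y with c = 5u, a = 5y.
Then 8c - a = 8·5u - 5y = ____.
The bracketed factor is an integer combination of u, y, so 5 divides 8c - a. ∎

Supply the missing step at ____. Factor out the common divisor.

5(8u - y)

Each term has a factor of 5: 8·5u - 5y = 5·(8u - y).
Since 8u - y is an integer, 5 ∣ (8c - a).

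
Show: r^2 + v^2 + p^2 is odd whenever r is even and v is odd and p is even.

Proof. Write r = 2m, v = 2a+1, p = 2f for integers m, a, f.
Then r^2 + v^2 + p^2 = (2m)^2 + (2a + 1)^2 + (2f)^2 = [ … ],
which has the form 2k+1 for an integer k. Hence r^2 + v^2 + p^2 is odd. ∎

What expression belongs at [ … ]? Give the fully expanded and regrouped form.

2(2a^2 + 2a + 2f^2 + 2m^2) + 1

Expanding: (2m)^2 + (2a + 1)^2 + (2f)^2 = 4a^2 + 4a + 4f^2 + 4m^2 + 1.
Every term except the constant is even, so this is 2(2a^2 + 2a + 2f^2 + 2m^2) + 1,
and 2a^2 + 2a + 2f^2 + 2m^2 ∈ ℤ gives the required form.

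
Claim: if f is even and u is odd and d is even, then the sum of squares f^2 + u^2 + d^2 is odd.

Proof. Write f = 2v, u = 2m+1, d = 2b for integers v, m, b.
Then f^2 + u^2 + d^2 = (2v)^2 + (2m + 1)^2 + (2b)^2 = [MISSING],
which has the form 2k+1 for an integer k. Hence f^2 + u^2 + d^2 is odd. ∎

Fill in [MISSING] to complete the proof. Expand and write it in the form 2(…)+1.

(2v)^2 + (2m + 1)^2 + (2b)^2 = 4b^2 + 4m^2 + 4m + 4v^2 + 1
= 2(2b^2 + 2m^2 + 2m + 2v^2) + 1.
Since 2b^2 + 2m^2 + 2m + 2v^2 is an integer, the sum of squares is of the form 2k+1 for an integer k.

2(2b^2 + 2m^2 + 2m + 2v^2) + 1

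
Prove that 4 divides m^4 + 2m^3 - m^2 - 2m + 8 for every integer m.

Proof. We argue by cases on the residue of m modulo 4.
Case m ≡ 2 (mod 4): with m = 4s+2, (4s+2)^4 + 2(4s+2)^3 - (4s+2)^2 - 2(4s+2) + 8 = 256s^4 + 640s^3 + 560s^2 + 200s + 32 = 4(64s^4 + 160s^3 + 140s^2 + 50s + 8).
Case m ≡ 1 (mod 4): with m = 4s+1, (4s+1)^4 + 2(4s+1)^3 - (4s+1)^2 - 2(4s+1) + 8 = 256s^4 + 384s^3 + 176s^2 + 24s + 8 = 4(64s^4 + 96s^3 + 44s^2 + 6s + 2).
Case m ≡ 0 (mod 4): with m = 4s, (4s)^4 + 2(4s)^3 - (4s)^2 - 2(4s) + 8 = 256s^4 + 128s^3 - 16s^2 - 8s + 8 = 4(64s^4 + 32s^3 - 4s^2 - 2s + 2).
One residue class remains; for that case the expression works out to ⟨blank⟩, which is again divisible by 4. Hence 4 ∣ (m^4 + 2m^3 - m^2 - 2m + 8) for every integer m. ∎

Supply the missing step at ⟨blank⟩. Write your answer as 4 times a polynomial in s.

The residues treated are {2, 1, 0}, so the missing case is m ≡ 3 (mod 4); write m = 4s+3.
Then (4s+3)^4 + 2(4s+3)^3 - (4s+3)^2 - 2(4s+3) + 8 = 256s^4 + 896s^3 + 1136s^2 + 616s + 128 = 4(64s^4 + 224s^3 + 284s^2 + 154s + 32).

4(64s^4 + 224s^3 + 284s^2 + 154s + 32)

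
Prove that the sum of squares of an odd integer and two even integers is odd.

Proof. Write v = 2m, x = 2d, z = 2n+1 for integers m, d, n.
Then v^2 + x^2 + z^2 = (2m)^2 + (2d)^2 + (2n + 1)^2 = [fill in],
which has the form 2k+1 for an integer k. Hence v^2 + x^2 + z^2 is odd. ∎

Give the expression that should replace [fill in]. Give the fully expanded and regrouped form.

2(2d^2 + 2m^2 + 2n^2 + 2n) + 1

(2m)^2 + (2d)^2 + (2n + 1)^2 = 4d^2 + 4m^2 + 4n^2 + 4n + 1
= 2(2d^2 + 2m^2 + 2n^2 + 2n) + 1.
Since 2d^2 + 2m^2 + 2n^2 + 2n is an integer, the sum of squares is of the form 2k+1 for an integer k.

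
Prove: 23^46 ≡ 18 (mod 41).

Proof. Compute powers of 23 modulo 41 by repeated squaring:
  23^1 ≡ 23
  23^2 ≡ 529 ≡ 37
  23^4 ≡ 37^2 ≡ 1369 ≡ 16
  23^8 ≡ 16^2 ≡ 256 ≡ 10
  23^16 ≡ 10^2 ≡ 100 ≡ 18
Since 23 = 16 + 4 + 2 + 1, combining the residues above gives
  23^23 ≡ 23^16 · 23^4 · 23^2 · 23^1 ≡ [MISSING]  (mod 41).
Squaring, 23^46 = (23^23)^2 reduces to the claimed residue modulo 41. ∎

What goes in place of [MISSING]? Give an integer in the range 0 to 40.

31

23^16 · 23^4 · 23^2 · 23^1 ≡ 18 · 16 · 37 · 23 = 245088.
245088 mod 41 = 31, so 23^23 ≡ 31 (mod 41).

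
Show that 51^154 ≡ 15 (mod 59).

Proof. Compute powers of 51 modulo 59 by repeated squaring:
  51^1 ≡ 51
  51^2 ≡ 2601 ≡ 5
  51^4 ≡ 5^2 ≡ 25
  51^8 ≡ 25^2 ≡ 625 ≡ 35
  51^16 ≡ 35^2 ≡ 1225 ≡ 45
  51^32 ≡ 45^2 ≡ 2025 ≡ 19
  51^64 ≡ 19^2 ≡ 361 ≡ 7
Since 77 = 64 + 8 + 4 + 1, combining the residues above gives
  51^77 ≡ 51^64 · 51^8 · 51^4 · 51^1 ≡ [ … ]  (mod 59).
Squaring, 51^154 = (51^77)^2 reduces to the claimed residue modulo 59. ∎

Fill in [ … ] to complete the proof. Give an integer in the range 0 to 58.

29

Multiply the listed residues: 7 · 35 · 25 · 51 = 245 → 6125 → 312375.
Reducing modulo 59: 312375 = 5294·59 + 29, so 51^77 ≡ 29.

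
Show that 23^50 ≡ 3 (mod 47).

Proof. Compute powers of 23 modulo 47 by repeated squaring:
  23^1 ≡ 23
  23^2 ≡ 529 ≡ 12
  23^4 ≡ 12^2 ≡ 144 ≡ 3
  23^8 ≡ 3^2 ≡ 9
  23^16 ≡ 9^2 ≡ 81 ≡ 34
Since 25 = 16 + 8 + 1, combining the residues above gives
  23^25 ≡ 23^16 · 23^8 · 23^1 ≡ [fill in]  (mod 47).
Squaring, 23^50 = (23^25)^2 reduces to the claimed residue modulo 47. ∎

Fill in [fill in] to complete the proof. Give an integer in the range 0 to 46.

35

23^16 · 23^8 · 23^1 ≡ 34 · 9 · 23 = 7038.
7038 mod 47 = 35, so 23^25 ≡ 35 (mod 47).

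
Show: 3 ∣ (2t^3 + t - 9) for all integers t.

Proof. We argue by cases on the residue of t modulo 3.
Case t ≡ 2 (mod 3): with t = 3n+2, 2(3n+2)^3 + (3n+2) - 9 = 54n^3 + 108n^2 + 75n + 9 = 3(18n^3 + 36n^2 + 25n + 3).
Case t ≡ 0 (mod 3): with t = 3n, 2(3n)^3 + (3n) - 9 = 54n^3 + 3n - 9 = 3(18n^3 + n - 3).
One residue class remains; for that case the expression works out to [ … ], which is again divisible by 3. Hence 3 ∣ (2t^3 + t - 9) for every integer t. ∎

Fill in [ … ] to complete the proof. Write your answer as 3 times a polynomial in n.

3(18n^3 + 18n^2 + 7n - 2)

Only t ≡ 1 (mod 3) is unaccounted for. Put t = 3n+1:
2(3n+1)^3 + (3n+1) - 9 expands to 54n^3 + 54n^2 + 21n - 6,
and factoring out 3 leaves 3(18n^3 + 18n^2 + 7n - 2).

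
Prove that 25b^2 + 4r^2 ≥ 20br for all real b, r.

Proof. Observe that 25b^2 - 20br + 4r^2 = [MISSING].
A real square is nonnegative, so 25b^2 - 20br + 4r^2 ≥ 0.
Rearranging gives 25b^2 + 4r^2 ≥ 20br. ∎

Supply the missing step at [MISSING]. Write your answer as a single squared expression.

The leading and trailing coefficients are 5^2 and 2^2, and 20 = 2·5·2, so the trinomial is (5b - 2r)^2.
Hence 25b^2 - 20br + 4r^2 ≥ 0.

(5b - 2r)^2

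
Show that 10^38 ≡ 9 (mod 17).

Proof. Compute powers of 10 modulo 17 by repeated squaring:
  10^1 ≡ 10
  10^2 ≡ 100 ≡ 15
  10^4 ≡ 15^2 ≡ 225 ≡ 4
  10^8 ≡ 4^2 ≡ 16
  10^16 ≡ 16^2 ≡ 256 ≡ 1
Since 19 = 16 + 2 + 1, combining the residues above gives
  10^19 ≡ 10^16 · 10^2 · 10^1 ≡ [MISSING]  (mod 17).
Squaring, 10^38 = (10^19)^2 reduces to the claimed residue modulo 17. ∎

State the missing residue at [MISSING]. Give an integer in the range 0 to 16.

14

10^16 · 10^2 · 10^1 ≡ 1 · 15 · 10 = 150.
150 mod 17 = 14, so 10^19 ≡ 14 (mod 17).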